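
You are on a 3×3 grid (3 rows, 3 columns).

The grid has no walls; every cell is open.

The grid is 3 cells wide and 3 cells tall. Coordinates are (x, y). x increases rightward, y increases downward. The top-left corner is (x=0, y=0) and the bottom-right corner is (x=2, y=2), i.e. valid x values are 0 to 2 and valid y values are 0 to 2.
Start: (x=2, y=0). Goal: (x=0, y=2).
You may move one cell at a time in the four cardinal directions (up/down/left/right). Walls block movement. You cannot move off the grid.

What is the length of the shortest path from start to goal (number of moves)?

BFS from (x=2, y=0) until reaching (x=0, y=2):
  Distance 0: (x=2, y=0)
  Distance 1: (x=1, y=0), (x=2, y=1)
  Distance 2: (x=0, y=0), (x=1, y=1), (x=2, y=2)
  Distance 3: (x=0, y=1), (x=1, y=2)
  Distance 4: (x=0, y=2)  <- goal reached here
One shortest path (4 moves): (x=2, y=0) -> (x=1, y=0) -> (x=0, y=0) -> (x=0, y=1) -> (x=0, y=2)

Answer: Shortest path length: 4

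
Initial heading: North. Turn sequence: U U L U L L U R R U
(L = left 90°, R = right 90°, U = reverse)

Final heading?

Answer: Final heading: East

Derivation:
Start: North
  U (U-turn (180°)) -> South
  U (U-turn (180°)) -> North
  L (left (90° counter-clockwise)) -> West
  U (U-turn (180°)) -> East
  L (left (90° counter-clockwise)) -> North
  L (left (90° counter-clockwise)) -> West
  U (U-turn (180°)) -> East
  R (right (90° clockwise)) -> South
  R (right (90° clockwise)) -> West
  U (U-turn (180°)) -> East
Final: East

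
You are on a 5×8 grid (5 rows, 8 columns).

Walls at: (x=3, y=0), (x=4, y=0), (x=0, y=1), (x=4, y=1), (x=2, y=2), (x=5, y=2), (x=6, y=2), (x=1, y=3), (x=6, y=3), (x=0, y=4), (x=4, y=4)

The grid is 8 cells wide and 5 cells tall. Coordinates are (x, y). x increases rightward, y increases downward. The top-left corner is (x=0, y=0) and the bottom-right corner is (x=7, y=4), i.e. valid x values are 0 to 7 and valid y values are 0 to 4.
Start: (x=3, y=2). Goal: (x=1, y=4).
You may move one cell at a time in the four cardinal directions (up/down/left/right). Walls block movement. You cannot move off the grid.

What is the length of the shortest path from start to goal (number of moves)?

Answer: Shortest path length: 4

Derivation:
BFS from (x=3, y=2) until reaching (x=1, y=4):
  Distance 0: (x=3, y=2)
  Distance 1: (x=3, y=1), (x=4, y=2), (x=3, y=3)
  Distance 2: (x=2, y=1), (x=2, y=3), (x=4, y=3), (x=3, y=4)
  Distance 3: (x=2, y=0), (x=1, y=1), (x=5, y=3), (x=2, y=4)
  Distance 4: (x=1, y=0), (x=1, y=2), (x=1, y=4), (x=5, y=4)  <- goal reached here
One shortest path (4 moves): (x=3, y=2) -> (x=3, y=3) -> (x=2, y=3) -> (x=2, y=4) -> (x=1, y=4)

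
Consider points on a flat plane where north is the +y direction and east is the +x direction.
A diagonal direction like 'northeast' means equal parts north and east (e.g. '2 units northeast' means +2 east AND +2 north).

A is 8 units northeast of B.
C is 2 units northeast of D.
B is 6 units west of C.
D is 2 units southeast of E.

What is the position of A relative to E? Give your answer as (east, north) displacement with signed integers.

Place E at the origin (east=0, north=0).
  D is 2 units southeast of E: delta (east=+2, north=-2); D at (east=2, north=-2).
  C is 2 units northeast of D: delta (east=+2, north=+2); C at (east=4, north=0).
  B is 6 units west of C: delta (east=-6, north=+0); B at (east=-2, north=0).
  A is 8 units northeast of B: delta (east=+8, north=+8); A at (east=6, north=8).
Therefore A relative to E: (east=6, north=8).

Answer: A is at (east=6, north=8) relative to E.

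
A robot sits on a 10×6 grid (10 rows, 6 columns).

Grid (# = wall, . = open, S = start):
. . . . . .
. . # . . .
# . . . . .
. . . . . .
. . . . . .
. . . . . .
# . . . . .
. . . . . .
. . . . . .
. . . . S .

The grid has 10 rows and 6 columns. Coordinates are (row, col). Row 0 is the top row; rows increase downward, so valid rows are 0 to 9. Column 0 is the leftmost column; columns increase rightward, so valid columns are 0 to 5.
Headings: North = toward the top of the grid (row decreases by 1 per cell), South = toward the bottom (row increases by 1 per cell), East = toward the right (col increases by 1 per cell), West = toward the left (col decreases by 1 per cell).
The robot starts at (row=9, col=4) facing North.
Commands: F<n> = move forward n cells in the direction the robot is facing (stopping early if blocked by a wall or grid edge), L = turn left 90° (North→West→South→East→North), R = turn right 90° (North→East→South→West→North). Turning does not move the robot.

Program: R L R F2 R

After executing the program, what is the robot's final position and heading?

Answer: Final position: (row=9, col=5), facing South

Derivation:
Start: (row=9, col=4), facing North
  R: turn right, now facing East
  L: turn left, now facing North
  R: turn right, now facing East
  F2: move forward 1/2 (blocked), now at (row=9, col=5)
  R: turn right, now facing South
Final: (row=9, col=5), facing South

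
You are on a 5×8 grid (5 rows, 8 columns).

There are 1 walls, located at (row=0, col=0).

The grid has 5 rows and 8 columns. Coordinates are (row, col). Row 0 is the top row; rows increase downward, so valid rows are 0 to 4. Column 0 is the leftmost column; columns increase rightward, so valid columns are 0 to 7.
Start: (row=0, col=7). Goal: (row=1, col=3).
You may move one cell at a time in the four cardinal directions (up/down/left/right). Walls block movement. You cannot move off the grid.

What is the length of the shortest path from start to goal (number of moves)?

Answer: Shortest path length: 5

Derivation:
BFS from (row=0, col=7) until reaching (row=1, col=3):
  Distance 0: (row=0, col=7)
  Distance 1: (row=0, col=6), (row=1, col=7)
  Distance 2: (row=0, col=5), (row=1, col=6), (row=2, col=7)
  Distance 3: (row=0, col=4), (row=1, col=5), (row=2, col=6), (row=3, col=7)
  Distance 4: (row=0, col=3), (row=1, col=4), (row=2, col=5), (row=3, col=6), (row=4, col=7)
  Distance 5: (row=0, col=2), (row=1, col=3), (row=2, col=4), (row=3, col=5), (row=4, col=6)  <- goal reached here
One shortest path (5 moves): (row=0, col=7) -> (row=0, col=6) -> (row=0, col=5) -> (row=0, col=4) -> (row=0, col=3) -> (row=1, col=3)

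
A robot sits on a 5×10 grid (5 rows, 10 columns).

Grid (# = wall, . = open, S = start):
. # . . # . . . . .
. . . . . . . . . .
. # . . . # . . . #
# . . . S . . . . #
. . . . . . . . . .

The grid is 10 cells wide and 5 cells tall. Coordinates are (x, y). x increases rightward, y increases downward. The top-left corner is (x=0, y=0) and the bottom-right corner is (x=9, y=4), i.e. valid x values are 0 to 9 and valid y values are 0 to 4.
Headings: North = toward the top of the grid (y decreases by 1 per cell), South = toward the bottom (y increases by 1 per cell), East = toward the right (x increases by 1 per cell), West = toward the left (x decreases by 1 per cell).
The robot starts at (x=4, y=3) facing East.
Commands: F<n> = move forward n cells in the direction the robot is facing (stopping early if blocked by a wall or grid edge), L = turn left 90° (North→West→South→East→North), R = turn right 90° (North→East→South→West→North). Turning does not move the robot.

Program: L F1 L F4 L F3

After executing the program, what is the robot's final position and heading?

Answer: Final position: (x=2, y=4), facing South

Derivation:
Start: (x=4, y=3), facing East
  L: turn left, now facing North
  F1: move forward 1, now at (x=4, y=2)
  L: turn left, now facing West
  F4: move forward 2/4 (blocked), now at (x=2, y=2)
  L: turn left, now facing South
  F3: move forward 2/3 (blocked), now at (x=2, y=4)
Final: (x=2, y=4), facing South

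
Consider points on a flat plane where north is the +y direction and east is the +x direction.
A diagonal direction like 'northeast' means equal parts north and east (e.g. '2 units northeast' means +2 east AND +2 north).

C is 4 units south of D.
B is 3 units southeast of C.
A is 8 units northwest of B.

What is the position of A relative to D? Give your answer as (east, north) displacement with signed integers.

Place D at the origin (east=0, north=0).
  C is 4 units south of D: delta (east=+0, north=-4); C at (east=0, north=-4).
  B is 3 units southeast of C: delta (east=+3, north=-3); B at (east=3, north=-7).
  A is 8 units northwest of B: delta (east=-8, north=+8); A at (east=-5, north=1).
Therefore A relative to D: (east=-5, north=1).

Answer: A is at (east=-5, north=1) relative to D.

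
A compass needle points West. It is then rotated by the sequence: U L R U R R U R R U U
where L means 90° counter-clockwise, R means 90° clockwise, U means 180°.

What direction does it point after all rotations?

Answer: Final heading: East

Derivation:
Start: West
  U (U-turn (180°)) -> East
  L (left (90° counter-clockwise)) -> North
  R (right (90° clockwise)) -> East
  U (U-turn (180°)) -> West
  R (right (90° clockwise)) -> North
  R (right (90° clockwise)) -> East
  U (U-turn (180°)) -> West
  R (right (90° clockwise)) -> North
  R (right (90° clockwise)) -> East
  U (U-turn (180°)) -> West
  U (U-turn (180°)) -> East
Final: East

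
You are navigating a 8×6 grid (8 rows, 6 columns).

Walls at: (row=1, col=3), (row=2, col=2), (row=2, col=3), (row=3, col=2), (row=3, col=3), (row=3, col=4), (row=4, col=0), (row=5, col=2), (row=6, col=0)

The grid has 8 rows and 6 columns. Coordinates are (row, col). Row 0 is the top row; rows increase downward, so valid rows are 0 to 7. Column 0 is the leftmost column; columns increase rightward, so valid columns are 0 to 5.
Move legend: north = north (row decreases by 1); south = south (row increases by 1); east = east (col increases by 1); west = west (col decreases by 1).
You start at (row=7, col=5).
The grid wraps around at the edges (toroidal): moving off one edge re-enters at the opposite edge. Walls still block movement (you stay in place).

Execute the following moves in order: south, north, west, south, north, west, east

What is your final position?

Start: (row=7, col=5)
  south (south): (row=7, col=5) -> (row=0, col=5)
  north (north): (row=0, col=5) -> (row=7, col=5)
  west (west): (row=7, col=5) -> (row=7, col=4)
  south (south): (row=7, col=4) -> (row=0, col=4)
  north (north): (row=0, col=4) -> (row=7, col=4)
  west (west): (row=7, col=4) -> (row=7, col=3)
  east (east): (row=7, col=3) -> (row=7, col=4)
Final: (row=7, col=4)

Answer: Final position: (row=7, col=4)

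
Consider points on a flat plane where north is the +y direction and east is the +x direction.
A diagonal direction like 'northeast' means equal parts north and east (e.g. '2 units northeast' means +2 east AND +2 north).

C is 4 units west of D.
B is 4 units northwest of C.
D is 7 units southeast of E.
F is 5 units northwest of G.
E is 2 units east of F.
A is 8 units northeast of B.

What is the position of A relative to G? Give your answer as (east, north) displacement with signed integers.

Answer: A is at (east=4, north=10) relative to G.

Derivation:
Place G at the origin (east=0, north=0).
  F is 5 units northwest of G: delta (east=-5, north=+5); F at (east=-5, north=5).
  E is 2 units east of F: delta (east=+2, north=+0); E at (east=-3, north=5).
  D is 7 units southeast of E: delta (east=+7, north=-7); D at (east=4, north=-2).
  C is 4 units west of D: delta (east=-4, north=+0); C at (east=0, north=-2).
  B is 4 units northwest of C: delta (east=-4, north=+4); B at (east=-4, north=2).
  A is 8 units northeast of B: delta (east=+8, north=+8); A at (east=4, north=10).
Therefore A relative to G: (east=4, north=10).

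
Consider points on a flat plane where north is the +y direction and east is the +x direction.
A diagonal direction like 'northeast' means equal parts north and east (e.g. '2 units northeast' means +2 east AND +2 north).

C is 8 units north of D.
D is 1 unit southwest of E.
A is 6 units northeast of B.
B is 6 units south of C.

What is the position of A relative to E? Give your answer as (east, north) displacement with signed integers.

Answer: A is at (east=5, north=7) relative to E.

Derivation:
Place E at the origin (east=0, north=0).
  D is 1 unit southwest of E: delta (east=-1, north=-1); D at (east=-1, north=-1).
  C is 8 units north of D: delta (east=+0, north=+8); C at (east=-1, north=7).
  B is 6 units south of C: delta (east=+0, north=-6); B at (east=-1, north=1).
  A is 6 units northeast of B: delta (east=+6, north=+6); A at (east=5, north=7).
Therefore A relative to E: (east=5, north=7).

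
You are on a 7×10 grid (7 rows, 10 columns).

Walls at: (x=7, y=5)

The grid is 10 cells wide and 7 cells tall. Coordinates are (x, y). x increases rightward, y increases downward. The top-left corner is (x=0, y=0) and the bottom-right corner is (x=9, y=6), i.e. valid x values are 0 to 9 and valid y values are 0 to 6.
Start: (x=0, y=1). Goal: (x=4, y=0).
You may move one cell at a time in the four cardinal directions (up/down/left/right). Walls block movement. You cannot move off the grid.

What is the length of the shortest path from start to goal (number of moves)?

Answer: Shortest path length: 5

Derivation:
BFS from (x=0, y=1) until reaching (x=4, y=0):
  Distance 0: (x=0, y=1)
  Distance 1: (x=0, y=0), (x=1, y=1), (x=0, y=2)
  Distance 2: (x=1, y=0), (x=2, y=1), (x=1, y=2), (x=0, y=3)
  Distance 3: (x=2, y=0), (x=3, y=1), (x=2, y=2), (x=1, y=3), (x=0, y=4)
  Distance 4: (x=3, y=0), (x=4, y=1), (x=3, y=2), (x=2, y=3), (x=1, y=4), (x=0, y=5)
  Distance 5: (x=4, y=0), (x=5, y=1), (x=4, y=2), (x=3, y=3), (x=2, y=4), (x=1, y=5), (x=0, y=6)  <- goal reached here
One shortest path (5 moves): (x=0, y=1) -> (x=1, y=1) -> (x=2, y=1) -> (x=3, y=1) -> (x=4, y=1) -> (x=4, y=0)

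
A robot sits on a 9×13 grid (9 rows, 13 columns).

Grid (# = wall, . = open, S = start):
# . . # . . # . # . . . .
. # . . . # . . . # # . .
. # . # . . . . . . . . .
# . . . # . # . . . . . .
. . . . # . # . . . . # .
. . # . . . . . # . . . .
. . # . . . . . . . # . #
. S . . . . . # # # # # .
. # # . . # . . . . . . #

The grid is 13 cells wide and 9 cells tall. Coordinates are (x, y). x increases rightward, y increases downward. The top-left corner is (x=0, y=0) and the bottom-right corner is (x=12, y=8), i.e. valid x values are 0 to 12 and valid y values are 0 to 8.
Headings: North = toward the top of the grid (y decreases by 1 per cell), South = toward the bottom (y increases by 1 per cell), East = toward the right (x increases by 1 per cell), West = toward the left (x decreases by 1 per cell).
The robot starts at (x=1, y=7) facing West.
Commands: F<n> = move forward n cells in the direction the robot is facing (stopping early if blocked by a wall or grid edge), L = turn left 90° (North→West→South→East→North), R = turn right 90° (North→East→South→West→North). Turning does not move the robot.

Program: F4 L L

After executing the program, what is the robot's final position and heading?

Answer: Final position: (x=0, y=7), facing East

Derivation:
Start: (x=1, y=7), facing West
  F4: move forward 1/4 (blocked), now at (x=0, y=7)
  L: turn left, now facing South
  L: turn left, now facing East
Final: (x=0, y=7), facing East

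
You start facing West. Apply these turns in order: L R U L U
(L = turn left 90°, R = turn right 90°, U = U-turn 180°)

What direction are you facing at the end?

Answer: Final heading: South

Derivation:
Start: West
  L (left (90° counter-clockwise)) -> South
  R (right (90° clockwise)) -> West
  U (U-turn (180°)) -> East
  L (left (90° counter-clockwise)) -> North
  U (U-turn (180°)) -> South
Final: South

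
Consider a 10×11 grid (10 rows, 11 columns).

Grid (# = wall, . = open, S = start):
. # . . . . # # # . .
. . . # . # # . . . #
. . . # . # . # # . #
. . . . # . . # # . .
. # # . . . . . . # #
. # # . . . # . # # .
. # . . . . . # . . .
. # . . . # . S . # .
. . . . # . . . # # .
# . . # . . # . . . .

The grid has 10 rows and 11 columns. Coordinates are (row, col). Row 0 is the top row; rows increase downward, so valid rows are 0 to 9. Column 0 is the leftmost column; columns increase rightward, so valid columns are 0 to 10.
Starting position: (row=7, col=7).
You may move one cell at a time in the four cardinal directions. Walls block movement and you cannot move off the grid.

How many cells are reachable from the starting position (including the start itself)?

BFS flood-fill from (row=7, col=7):
  Distance 0: (row=7, col=7)
  Distance 1: (row=7, col=6), (row=7, col=8), (row=8, col=7)
  Distance 2: (row=6, col=6), (row=6, col=8), (row=8, col=6), (row=9, col=7)
  Distance 3: (row=6, col=5), (row=6, col=9), (row=8, col=5), (row=9, col=8)
  Distance 4: (row=5, col=5), (row=6, col=4), (row=6, col=10), (row=9, col=5), (row=9, col=9)
  Distance 5: (row=4, col=5), (row=5, col=4), (row=5, col=10), (row=6, col=3), (row=7, col=4), (row=7, col=10), (row=9, col=4), (row=9, col=10)
  Distance 6: (row=3, col=5), (row=4, col=4), (row=4, col=6), (row=5, col=3), (row=6, col=2), (row=7, col=3), (row=8, col=10)
  Distance 7: (row=3, col=6), (row=4, col=3), (row=4, col=7), (row=7, col=2), (row=8, col=3)
  Distance 8: (row=2, col=6), (row=3, col=3), (row=4, col=8), (row=5, col=7), (row=8, col=2)
  Distance 9: (row=3, col=2), (row=8, col=1), (row=9, col=2)
  Distance 10: (row=2, col=2), (row=3, col=1), (row=8, col=0), (row=9, col=1)
  Distance 11: (row=1, col=2), (row=2, col=1), (row=3, col=0), (row=7, col=0)
  Distance 12: (row=0, col=2), (row=1, col=1), (row=2, col=0), (row=4, col=0), (row=6, col=0)
  Distance 13: (row=0, col=3), (row=1, col=0), (row=5, col=0)
  Distance 14: (row=0, col=0), (row=0, col=4)
  Distance 15: (row=0, col=5), (row=1, col=4)
  Distance 16: (row=2, col=4)
Total reachable: 66 (grid has 74 open cells total)

Answer: Reachable cells: 66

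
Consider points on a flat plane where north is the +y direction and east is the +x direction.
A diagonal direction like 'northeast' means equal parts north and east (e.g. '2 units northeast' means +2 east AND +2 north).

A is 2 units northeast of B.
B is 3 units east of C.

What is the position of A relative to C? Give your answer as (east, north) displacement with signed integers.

Place C at the origin (east=0, north=0).
  B is 3 units east of C: delta (east=+3, north=+0); B at (east=3, north=0).
  A is 2 units northeast of B: delta (east=+2, north=+2); A at (east=5, north=2).
Therefore A relative to C: (east=5, north=2).

Answer: A is at (east=5, north=2) relative to C.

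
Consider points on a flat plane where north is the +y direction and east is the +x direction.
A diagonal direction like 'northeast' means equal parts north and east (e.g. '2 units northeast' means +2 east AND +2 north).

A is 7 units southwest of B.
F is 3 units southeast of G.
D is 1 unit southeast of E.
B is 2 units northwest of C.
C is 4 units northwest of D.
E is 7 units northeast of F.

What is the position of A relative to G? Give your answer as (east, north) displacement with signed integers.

Answer: A is at (east=-2, north=2) relative to G.

Derivation:
Place G at the origin (east=0, north=0).
  F is 3 units southeast of G: delta (east=+3, north=-3); F at (east=3, north=-3).
  E is 7 units northeast of F: delta (east=+7, north=+7); E at (east=10, north=4).
  D is 1 unit southeast of E: delta (east=+1, north=-1); D at (east=11, north=3).
  C is 4 units northwest of D: delta (east=-4, north=+4); C at (east=7, north=7).
  B is 2 units northwest of C: delta (east=-2, north=+2); B at (east=5, north=9).
  A is 7 units southwest of B: delta (east=-7, north=-7); A at (east=-2, north=2).
Therefore A relative to G: (east=-2, north=2).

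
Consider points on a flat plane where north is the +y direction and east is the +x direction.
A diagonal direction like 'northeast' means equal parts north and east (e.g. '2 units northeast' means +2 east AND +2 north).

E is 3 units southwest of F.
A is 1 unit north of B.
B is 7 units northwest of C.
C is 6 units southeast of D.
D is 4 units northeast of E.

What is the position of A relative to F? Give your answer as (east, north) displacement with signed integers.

Answer: A is at (east=0, north=3) relative to F.

Derivation:
Place F at the origin (east=0, north=0).
  E is 3 units southwest of F: delta (east=-3, north=-3); E at (east=-3, north=-3).
  D is 4 units northeast of E: delta (east=+4, north=+4); D at (east=1, north=1).
  C is 6 units southeast of D: delta (east=+6, north=-6); C at (east=7, north=-5).
  B is 7 units northwest of C: delta (east=-7, north=+7); B at (east=0, north=2).
  A is 1 unit north of B: delta (east=+0, north=+1); A at (east=0, north=3).
Therefore A relative to F: (east=0, north=3).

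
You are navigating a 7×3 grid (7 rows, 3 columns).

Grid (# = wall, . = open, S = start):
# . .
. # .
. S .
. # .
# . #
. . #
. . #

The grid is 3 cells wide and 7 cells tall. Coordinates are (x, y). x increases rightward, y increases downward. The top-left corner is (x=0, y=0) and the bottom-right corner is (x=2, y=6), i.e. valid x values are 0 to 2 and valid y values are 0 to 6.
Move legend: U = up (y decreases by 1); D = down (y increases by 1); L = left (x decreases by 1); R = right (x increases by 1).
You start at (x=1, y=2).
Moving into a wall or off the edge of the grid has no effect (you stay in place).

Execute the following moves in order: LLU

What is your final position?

Start: (x=1, y=2)
  L (left): (x=1, y=2) -> (x=0, y=2)
  L (left): blocked, stay at (x=0, y=2)
  U (up): (x=0, y=2) -> (x=0, y=1)
Final: (x=0, y=1)

Answer: Final position: (x=0, y=1)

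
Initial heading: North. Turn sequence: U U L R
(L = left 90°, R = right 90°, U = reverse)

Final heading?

Answer: Final heading: North

Derivation:
Start: North
  U (U-turn (180°)) -> South
  U (U-turn (180°)) -> North
  L (left (90° counter-clockwise)) -> West
  R (right (90° clockwise)) -> North
Final: North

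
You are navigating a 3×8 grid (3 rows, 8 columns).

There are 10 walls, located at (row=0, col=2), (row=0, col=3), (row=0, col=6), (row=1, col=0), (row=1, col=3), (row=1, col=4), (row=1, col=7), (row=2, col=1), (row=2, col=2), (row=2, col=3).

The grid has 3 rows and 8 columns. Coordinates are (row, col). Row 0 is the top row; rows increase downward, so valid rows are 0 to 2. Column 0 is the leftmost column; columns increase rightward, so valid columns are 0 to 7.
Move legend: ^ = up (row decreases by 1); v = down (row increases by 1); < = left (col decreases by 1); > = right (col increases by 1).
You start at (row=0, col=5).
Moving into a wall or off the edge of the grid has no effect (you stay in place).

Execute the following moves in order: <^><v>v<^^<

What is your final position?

Answer: Final position: (row=0, col=4)

Derivation:
Start: (row=0, col=5)
  < (left): (row=0, col=5) -> (row=0, col=4)
  ^ (up): blocked, stay at (row=0, col=4)
  > (right): (row=0, col=4) -> (row=0, col=5)
  < (left): (row=0, col=5) -> (row=0, col=4)
  v (down): blocked, stay at (row=0, col=4)
  > (right): (row=0, col=4) -> (row=0, col=5)
  v (down): (row=0, col=5) -> (row=1, col=5)
  < (left): blocked, stay at (row=1, col=5)
  ^ (up): (row=1, col=5) -> (row=0, col=5)
  ^ (up): blocked, stay at (row=0, col=5)
  < (left): (row=0, col=5) -> (row=0, col=4)
Final: (row=0, col=4)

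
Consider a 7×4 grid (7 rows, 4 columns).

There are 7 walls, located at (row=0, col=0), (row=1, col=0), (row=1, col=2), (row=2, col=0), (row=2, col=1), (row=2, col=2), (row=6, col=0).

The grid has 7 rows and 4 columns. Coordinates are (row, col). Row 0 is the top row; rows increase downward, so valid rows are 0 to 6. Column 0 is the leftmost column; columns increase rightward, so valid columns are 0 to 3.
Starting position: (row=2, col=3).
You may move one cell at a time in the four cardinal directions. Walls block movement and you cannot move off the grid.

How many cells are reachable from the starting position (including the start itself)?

BFS flood-fill from (row=2, col=3):
  Distance 0: (row=2, col=3)
  Distance 1: (row=1, col=3), (row=3, col=3)
  Distance 2: (row=0, col=3), (row=3, col=2), (row=4, col=3)
  Distance 3: (row=0, col=2), (row=3, col=1), (row=4, col=2), (row=5, col=3)
  Distance 4: (row=0, col=1), (row=3, col=0), (row=4, col=1), (row=5, col=2), (row=6, col=3)
  Distance 5: (row=1, col=1), (row=4, col=0), (row=5, col=1), (row=6, col=2)
  Distance 6: (row=5, col=0), (row=6, col=1)
Total reachable: 21 (grid has 21 open cells total)

Answer: Reachable cells: 21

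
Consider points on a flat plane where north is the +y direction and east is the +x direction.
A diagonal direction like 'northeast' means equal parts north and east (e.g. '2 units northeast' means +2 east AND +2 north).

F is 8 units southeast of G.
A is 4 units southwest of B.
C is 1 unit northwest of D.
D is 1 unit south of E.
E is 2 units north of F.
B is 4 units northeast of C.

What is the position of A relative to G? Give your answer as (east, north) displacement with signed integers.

Answer: A is at (east=7, north=-6) relative to G.

Derivation:
Place G at the origin (east=0, north=0).
  F is 8 units southeast of G: delta (east=+8, north=-8); F at (east=8, north=-8).
  E is 2 units north of F: delta (east=+0, north=+2); E at (east=8, north=-6).
  D is 1 unit south of E: delta (east=+0, north=-1); D at (east=8, north=-7).
  C is 1 unit northwest of D: delta (east=-1, north=+1); C at (east=7, north=-6).
  B is 4 units northeast of C: delta (east=+4, north=+4); B at (east=11, north=-2).
  A is 4 units southwest of B: delta (east=-4, north=-4); A at (east=7, north=-6).
Therefore A relative to G: (east=7, north=-6).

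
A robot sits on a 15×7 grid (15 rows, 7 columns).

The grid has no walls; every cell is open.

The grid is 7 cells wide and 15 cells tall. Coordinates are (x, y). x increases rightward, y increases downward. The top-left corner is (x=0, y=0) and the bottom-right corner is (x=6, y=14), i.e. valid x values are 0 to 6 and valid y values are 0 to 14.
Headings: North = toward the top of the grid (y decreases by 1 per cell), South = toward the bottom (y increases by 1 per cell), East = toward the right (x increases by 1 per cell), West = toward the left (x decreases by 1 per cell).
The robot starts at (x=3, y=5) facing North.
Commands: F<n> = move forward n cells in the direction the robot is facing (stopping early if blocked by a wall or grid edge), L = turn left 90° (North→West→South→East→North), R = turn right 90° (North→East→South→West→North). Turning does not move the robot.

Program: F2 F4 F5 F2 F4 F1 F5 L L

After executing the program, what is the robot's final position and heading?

Answer: Final position: (x=3, y=0), facing South

Derivation:
Start: (x=3, y=5), facing North
  F2: move forward 2, now at (x=3, y=3)
  F4: move forward 3/4 (blocked), now at (x=3, y=0)
  F5: move forward 0/5 (blocked), now at (x=3, y=0)
  F2: move forward 0/2 (blocked), now at (x=3, y=0)
  F4: move forward 0/4 (blocked), now at (x=3, y=0)
  F1: move forward 0/1 (blocked), now at (x=3, y=0)
  F5: move forward 0/5 (blocked), now at (x=3, y=0)
  L: turn left, now facing West
  L: turn left, now facing South
Final: (x=3, y=0), facing South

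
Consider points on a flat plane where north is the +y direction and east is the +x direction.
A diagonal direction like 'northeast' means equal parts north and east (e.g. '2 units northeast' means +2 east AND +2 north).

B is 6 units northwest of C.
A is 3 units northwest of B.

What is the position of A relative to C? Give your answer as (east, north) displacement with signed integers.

Place C at the origin (east=0, north=0).
  B is 6 units northwest of C: delta (east=-6, north=+6); B at (east=-6, north=6).
  A is 3 units northwest of B: delta (east=-3, north=+3); A at (east=-9, north=9).
Therefore A relative to C: (east=-9, north=9).

Answer: A is at (east=-9, north=9) relative to C.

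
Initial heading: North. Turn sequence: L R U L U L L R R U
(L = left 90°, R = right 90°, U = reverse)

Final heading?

Answer: Final heading: East

Derivation:
Start: North
  L (left (90° counter-clockwise)) -> West
  R (right (90° clockwise)) -> North
  U (U-turn (180°)) -> South
  L (left (90° counter-clockwise)) -> East
  U (U-turn (180°)) -> West
  L (left (90° counter-clockwise)) -> South
  L (left (90° counter-clockwise)) -> East
  R (right (90° clockwise)) -> South
  R (right (90° clockwise)) -> West
  U (U-turn (180°)) -> East
Final: East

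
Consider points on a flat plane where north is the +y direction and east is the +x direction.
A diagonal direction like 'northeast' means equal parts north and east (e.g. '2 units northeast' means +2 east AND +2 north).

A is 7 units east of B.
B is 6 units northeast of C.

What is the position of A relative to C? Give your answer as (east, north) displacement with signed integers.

Answer: A is at (east=13, north=6) relative to C.

Derivation:
Place C at the origin (east=0, north=0).
  B is 6 units northeast of C: delta (east=+6, north=+6); B at (east=6, north=6).
  A is 7 units east of B: delta (east=+7, north=+0); A at (east=13, north=6).
Therefore A relative to C: (east=13, north=6).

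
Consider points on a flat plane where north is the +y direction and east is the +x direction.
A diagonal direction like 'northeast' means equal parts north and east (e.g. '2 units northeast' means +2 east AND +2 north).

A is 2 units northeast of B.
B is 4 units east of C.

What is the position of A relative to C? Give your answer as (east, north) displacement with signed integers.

Place C at the origin (east=0, north=0).
  B is 4 units east of C: delta (east=+4, north=+0); B at (east=4, north=0).
  A is 2 units northeast of B: delta (east=+2, north=+2); A at (east=6, north=2).
Therefore A relative to C: (east=6, north=2).

Answer: A is at (east=6, north=2) relative to C.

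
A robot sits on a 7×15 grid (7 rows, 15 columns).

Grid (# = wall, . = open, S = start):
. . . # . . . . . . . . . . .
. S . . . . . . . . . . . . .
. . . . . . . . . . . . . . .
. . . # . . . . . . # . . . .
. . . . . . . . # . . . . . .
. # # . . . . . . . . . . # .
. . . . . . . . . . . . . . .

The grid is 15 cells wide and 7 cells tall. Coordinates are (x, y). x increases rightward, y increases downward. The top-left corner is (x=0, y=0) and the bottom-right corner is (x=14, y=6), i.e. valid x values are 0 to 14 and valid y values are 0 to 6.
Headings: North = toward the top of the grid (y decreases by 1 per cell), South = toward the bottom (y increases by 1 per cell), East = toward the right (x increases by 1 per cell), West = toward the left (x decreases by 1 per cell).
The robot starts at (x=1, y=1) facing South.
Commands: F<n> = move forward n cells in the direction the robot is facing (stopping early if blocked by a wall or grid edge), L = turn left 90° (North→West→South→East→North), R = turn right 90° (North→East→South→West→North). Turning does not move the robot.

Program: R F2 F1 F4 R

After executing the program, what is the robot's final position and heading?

Answer: Final position: (x=0, y=1), facing North

Derivation:
Start: (x=1, y=1), facing South
  R: turn right, now facing West
  F2: move forward 1/2 (blocked), now at (x=0, y=1)
  F1: move forward 0/1 (blocked), now at (x=0, y=1)
  F4: move forward 0/4 (blocked), now at (x=0, y=1)
  R: turn right, now facing North
Final: (x=0, y=1), facing North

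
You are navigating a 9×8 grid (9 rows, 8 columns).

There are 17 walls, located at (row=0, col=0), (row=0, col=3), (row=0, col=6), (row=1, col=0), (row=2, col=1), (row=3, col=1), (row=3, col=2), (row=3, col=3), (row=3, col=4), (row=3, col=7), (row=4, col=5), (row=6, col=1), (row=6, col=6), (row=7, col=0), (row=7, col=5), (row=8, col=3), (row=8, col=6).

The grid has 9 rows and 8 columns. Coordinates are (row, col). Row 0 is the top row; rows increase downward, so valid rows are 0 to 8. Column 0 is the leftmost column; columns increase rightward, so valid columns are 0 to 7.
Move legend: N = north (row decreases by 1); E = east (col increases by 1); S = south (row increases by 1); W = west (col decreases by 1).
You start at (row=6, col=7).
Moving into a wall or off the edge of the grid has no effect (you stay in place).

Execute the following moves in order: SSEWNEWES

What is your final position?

Start: (row=6, col=7)
  S (south): (row=6, col=7) -> (row=7, col=7)
  S (south): (row=7, col=7) -> (row=8, col=7)
  E (east): blocked, stay at (row=8, col=7)
  W (west): blocked, stay at (row=8, col=7)
  N (north): (row=8, col=7) -> (row=7, col=7)
  E (east): blocked, stay at (row=7, col=7)
  W (west): (row=7, col=7) -> (row=7, col=6)
  E (east): (row=7, col=6) -> (row=7, col=7)
  S (south): (row=7, col=7) -> (row=8, col=7)
Final: (row=8, col=7)

Answer: Final position: (row=8, col=7)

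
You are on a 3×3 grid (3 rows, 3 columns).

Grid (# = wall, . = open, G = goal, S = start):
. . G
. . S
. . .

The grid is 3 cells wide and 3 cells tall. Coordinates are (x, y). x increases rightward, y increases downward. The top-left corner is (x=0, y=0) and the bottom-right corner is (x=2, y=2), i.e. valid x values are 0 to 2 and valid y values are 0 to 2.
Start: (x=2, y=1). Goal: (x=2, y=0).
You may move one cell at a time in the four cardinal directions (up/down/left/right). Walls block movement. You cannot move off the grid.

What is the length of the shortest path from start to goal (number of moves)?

Answer: Shortest path length: 1

Derivation:
BFS from (x=2, y=1) until reaching (x=2, y=0):
  Distance 0: (x=2, y=1)
  Distance 1: (x=2, y=0), (x=1, y=1), (x=2, y=2)  <- goal reached here
One shortest path (1 moves): (x=2, y=1) -> (x=2, y=0)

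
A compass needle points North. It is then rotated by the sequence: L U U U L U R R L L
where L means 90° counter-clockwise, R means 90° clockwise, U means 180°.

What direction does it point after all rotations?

Answer: Final heading: South

Derivation:
Start: North
  L (left (90° counter-clockwise)) -> West
  U (U-turn (180°)) -> East
  U (U-turn (180°)) -> West
  U (U-turn (180°)) -> East
  L (left (90° counter-clockwise)) -> North
  U (U-turn (180°)) -> South
  R (right (90° clockwise)) -> West
  R (right (90° clockwise)) -> North
  L (left (90° counter-clockwise)) -> West
  L (left (90° counter-clockwise)) -> South
Final: South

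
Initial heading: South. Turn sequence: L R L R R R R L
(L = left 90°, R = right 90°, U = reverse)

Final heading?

Answer: Final heading: North

Derivation:
Start: South
  L (left (90° counter-clockwise)) -> East
  R (right (90° clockwise)) -> South
  L (left (90° counter-clockwise)) -> East
  R (right (90° clockwise)) -> South
  R (right (90° clockwise)) -> West
  R (right (90° clockwise)) -> North
  R (right (90° clockwise)) -> East
  L (left (90° counter-clockwise)) -> North
Final: North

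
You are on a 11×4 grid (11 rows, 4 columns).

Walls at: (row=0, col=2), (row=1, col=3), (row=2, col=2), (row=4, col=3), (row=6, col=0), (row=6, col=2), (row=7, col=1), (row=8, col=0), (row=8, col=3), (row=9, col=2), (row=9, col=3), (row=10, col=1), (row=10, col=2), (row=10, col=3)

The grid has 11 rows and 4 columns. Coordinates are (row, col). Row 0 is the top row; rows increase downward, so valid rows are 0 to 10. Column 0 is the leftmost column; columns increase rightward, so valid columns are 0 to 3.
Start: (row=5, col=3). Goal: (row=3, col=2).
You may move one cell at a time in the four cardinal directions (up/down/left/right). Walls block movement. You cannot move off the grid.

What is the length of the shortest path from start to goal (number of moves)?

Answer: Shortest path length: 3

Derivation:
BFS from (row=5, col=3) until reaching (row=3, col=2):
  Distance 0: (row=5, col=3)
  Distance 1: (row=5, col=2), (row=6, col=3)
  Distance 2: (row=4, col=2), (row=5, col=1), (row=7, col=3)
  Distance 3: (row=3, col=2), (row=4, col=1), (row=5, col=0), (row=6, col=1), (row=7, col=2)  <- goal reached here
One shortest path (3 moves): (row=5, col=3) -> (row=5, col=2) -> (row=4, col=2) -> (row=3, col=2)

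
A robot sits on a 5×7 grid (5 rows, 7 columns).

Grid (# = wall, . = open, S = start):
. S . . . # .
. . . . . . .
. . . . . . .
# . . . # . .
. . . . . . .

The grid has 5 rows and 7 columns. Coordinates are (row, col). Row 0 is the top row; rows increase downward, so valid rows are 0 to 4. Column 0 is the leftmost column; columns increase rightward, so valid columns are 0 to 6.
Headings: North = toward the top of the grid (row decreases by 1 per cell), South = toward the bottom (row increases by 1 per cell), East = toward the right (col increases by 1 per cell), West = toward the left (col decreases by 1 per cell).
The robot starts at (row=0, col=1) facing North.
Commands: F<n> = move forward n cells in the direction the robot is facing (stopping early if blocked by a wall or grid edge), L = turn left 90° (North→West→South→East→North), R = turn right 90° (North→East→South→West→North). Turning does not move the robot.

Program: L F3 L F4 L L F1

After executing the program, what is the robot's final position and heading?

Start: (row=0, col=1), facing North
  L: turn left, now facing West
  F3: move forward 1/3 (blocked), now at (row=0, col=0)
  L: turn left, now facing South
  F4: move forward 2/4 (blocked), now at (row=2, col=0)
  L: turn left, now facing East
  L: turn left, now facing North
  F1: move forward 1, now at (row=1, col=0)
Final: (row=1, col=0), facing North

Answer: Final position: (row=1, col=0), facing North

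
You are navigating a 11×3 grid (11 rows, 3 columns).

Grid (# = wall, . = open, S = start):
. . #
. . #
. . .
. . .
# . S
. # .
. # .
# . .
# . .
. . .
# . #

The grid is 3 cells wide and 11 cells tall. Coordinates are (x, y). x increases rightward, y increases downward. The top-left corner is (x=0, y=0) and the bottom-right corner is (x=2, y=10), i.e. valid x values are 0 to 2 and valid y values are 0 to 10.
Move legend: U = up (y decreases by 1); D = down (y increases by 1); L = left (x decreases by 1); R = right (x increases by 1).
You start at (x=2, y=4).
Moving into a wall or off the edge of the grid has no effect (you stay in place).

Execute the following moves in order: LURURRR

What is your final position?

Answer: Final position: (x=2, y=2)

Derivation:
Start: (x=2, y=4)
  L (left): (x=2, y=4) -> (x=1, y=4)
  U (up): (x=1, y=4) -> (x=1, y=3)
  R (right): (x=1, y=3) -> (x=2, y=3)
  U (up): (x=2, y=3) -> (x=2, y=2)
  [×3]R (right): blocked, stay at (x=2, y=2)
Final: (x=2, y=2)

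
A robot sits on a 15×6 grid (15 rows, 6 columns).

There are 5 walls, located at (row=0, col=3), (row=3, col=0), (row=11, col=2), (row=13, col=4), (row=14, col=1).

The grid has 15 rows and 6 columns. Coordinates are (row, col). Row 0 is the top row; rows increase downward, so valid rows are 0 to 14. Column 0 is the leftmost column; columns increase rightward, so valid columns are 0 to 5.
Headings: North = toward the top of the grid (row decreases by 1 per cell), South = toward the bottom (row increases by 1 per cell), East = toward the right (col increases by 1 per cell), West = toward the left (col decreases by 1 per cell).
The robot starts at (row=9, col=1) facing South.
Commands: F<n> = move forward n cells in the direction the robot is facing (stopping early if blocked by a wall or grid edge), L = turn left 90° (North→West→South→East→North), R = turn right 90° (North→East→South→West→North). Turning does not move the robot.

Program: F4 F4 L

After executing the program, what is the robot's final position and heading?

Answer: Final position: (row=13, col=1), facing East

Derivation:
Start: (row=9, col=1), facing South
  F4: move forward 4, now at (row=13, col=1)
  F4: move forward 0/4 (blocked), now at (row=13, col=1)
  L: turn left, now facing East
Final: (row=13, col=1), facing East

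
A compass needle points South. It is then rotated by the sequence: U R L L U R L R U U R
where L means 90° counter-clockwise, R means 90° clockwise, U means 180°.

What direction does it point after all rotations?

Answer: Final heading: West

Derivation:
Start: South
  U (U-turn (180°)) -> North
  R (right (90° clockwise)) -> East
  L (left (90° counter-clockwise)) -> North
  L (left (90° counter-clockwise)) -> West
  U (U-turn (180°)) -> East
  R (right (90° clockwise)) -> South
  L (left (90° counter-clockwise)) -> East
  R (right (90° clockwise)) -> South
  U (U-turn (180°)) -> North
  U (U-turn (180°)) -> South
  R (right (90° clockwise)) -> West
Final: West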